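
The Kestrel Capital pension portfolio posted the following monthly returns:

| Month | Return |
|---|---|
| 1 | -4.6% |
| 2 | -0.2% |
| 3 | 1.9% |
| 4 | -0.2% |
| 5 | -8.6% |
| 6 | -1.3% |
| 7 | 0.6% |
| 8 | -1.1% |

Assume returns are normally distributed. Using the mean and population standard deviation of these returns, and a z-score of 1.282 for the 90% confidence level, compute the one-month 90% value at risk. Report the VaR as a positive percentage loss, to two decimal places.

5.72

r̄ = (-4.6 − 0.2 + 1.9 − 0.2 − 8.6 − 1.3 + 0.6 − 1.1) / 8 = -13.50 / 8 = -1.6875%
Σ(r − r̄)² = (-4.6 − (-1.6875))² + (-0.2 − (-1.6875))² + (1.9 − (-1.6875))² + … = 79.2888
σ = √[79.2888 / 8] = 3.1482%
VaR = −(r̄ − z·σ) = −(-1.6875 − 1.282 × 3.1482) = −(-5.7235) = 5.7235%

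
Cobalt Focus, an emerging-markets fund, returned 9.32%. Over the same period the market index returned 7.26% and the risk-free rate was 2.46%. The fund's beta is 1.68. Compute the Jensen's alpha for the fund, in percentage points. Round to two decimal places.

CAPM expected return = Rf + β(Rm − Rf) = 2.46% + 1.68 × (7.26% − 2.46%) = 2.46 + 1.68 × 4.80 = 10.5240%
Jensen's α = Rp − E[R] = 9.32% − 10.5240% = -1.2040

-1.20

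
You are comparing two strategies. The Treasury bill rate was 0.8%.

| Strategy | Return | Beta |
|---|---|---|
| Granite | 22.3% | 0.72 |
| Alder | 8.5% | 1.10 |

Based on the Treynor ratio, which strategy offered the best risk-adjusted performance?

Granite

Granite: Treynor = (22.3% − 0.8%) / 0.72 = 29.861
Alder: Treynor = (8.5% − 0.8%) / 1.10 = 7.000
Highest: Granite (29.861).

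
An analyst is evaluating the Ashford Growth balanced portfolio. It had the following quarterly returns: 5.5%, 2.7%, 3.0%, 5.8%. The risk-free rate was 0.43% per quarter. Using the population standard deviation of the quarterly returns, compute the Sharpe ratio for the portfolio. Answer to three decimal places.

2.713

r̄ = (5.5 + 2.7 + 3 + 5.8) / 4 = 4.2500%
Population std dev = √[7.9300 / 4] = 1.4080%
Sharpe = (r̄ − rf) / σ = (4.2500 − 0.43) / 1.4080 = 3.8200 / 1.4080 = 2.7131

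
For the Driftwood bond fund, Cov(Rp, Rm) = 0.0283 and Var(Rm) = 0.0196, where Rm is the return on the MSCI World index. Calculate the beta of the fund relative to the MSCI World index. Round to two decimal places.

β = Cov(Rp, Rm) / Var(Rm) = 0.0283 / 0.0196 = 1.4439

1.44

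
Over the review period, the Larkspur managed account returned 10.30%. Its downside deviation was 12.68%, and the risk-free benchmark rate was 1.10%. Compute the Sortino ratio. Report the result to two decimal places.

Sortino = (Rp − Rf) / σd = (10.30% − 1.10%) / 12.68% = 9.20% / 12.68% = 0.7256

0.73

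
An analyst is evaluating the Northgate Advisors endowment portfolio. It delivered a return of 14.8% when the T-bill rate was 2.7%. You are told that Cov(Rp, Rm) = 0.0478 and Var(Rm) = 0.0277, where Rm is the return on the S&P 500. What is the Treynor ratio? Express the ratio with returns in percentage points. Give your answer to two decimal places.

β = Cov / Var = 0.0478 / 0.0277 = 1.7256
Treynor = (Rp − Rf) / β = (14.8% − 2.7%) / 1.7256 = 12.10 / 1.7256 = 7.0121

7.01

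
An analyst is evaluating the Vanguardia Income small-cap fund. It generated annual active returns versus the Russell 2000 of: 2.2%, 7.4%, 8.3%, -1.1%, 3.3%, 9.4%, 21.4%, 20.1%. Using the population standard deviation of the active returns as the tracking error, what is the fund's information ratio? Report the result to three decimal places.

1.169

r̄ = (2.2 + 7.4 + 8.3 − 1.1 + 3.3 + 9.4 + 21.4 + 20.1) / 8 = 71.00 / 8 = 8.8750%
Population σ = √[Σ(r − r̄)² / 8] = √[460.7950 / 8] = √57.5994 = 7.5894%
IR = r̄ / tracking error = 8.8750 / 7.5894 = 1.1694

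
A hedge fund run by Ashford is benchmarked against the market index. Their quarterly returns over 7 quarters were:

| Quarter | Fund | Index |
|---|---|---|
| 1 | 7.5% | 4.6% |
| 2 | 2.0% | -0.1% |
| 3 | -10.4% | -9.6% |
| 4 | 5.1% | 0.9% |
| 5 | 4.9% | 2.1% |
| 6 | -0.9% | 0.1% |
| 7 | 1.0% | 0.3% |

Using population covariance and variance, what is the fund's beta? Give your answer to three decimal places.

1.281

r̄p = 1.3143%,  r̄m = -0.2429%
Cov = Σ(rp − r̄p)(rm − r̄m) / 7 = 21.6378
Var(rm) = Σ(rm − r̄m)² / 7 = 16.8910
β = Cov / Var = 21.6378 / 16.8910 = 1.2810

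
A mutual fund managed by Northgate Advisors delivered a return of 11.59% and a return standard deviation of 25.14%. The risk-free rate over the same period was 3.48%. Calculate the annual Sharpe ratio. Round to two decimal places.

Sharpe = (Rp − Rf) / σp = (11.59% − 3.48%) / 25.14% = 8.11% / 25.14% = 0.3226

0.32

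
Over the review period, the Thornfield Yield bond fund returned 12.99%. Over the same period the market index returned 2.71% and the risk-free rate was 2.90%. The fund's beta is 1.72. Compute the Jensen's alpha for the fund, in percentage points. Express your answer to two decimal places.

10.42

CAPM expected return = Rf + β(Rm − Rf) = 2.90% + 1.72 × (2.71% − 2.90%) = 2.9 + 1.72 × -0.19 = 2.5732%
Jensen's α = Rp − E[R] = 12.99% − 2.5732% = 10.4168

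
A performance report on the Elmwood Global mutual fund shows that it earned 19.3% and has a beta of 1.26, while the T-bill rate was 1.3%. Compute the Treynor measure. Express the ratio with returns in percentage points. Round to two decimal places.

Treynor = (Rp − Rf) / β = (19.3% − 1.3%) / 1.26 = 18.00 / 1.26 = 14.2857

14.29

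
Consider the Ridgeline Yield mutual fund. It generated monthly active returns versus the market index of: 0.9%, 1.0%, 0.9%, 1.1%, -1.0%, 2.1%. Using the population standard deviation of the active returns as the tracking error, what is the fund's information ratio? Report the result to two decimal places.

0.91

r̄ = (0.9 + 1 + 0.9 + 1.1 − 1 + 2.1) / 6 = 5.00 / 6 = 0.8333%
Population σ = √[Σ(r − r̄)² / 6] = √[5.0733 / 6] = √0.8456 = 0.9196%
IR = r̄ / tracking error = 0.8333 / 0.9196 = 0.9062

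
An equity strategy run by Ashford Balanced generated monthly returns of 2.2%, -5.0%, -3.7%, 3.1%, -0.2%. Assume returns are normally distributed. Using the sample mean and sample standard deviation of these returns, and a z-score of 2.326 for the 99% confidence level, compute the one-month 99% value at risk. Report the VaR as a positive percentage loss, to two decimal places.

r̄ = (2.2 − 5 − 3.7 + 3.1 − 0.2) / 5 = -3.60 / 5 = -0.7200%
Σ(r − r̄)² = 50.5880; sample σ = √(50.5880/4) = 3.5563%
VaR = −(r̄ − z·σ) = −(-0.7200 − 2.326 × 3.5563) = −(-8.9920) = 8.9920%

8.99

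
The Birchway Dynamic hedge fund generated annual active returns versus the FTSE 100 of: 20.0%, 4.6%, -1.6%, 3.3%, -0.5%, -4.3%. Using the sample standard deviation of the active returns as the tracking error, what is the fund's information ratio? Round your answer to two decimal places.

0.41

r̄ = (20 + 4.6 − 1.6 + 3.3 − 0.5 − 4.3) / 6 = 3.5833%
Σ(r − r̄)² = (20 − 3.5833)² + (4.6 − 3.5833)² + … = 376.3083
sample σ = √(376.3083 / 5) = √75.2617 = 8.6754%
IR = r̄ / tracking error = 3.5833 / 8.6754 = 0.4130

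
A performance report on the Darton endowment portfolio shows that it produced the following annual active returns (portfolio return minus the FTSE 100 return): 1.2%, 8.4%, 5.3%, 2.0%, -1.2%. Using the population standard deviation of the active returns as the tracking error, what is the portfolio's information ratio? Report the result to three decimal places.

r̄ = (1.2 + 8.4 + 5.3 + 2 − 1.2) / 5 = 3.1400%
Σ(r − r̄)² = (1.2 − 3.1400)² + (8.4 − 3.1400)² + (5.3 − 3.1400)² + … = 56.2320
population σ = √(56.2320 / 5) = √11.2464 = 3.3536%
IR = r̄ / tracking error = 3.1400 / 3.3536 = 0.9363

0.936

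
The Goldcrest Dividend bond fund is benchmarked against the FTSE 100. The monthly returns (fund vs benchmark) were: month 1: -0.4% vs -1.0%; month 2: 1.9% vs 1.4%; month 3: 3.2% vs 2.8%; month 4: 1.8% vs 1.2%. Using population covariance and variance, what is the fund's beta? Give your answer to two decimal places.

r̄p = 1.6250%,  r̄m = 1.1000%
Cov = Σ(rp − r̄p)(rm − r̄m) / 4 = 1.7575
Var(rm) = Σ(rm − r̄m)² / 4 = 1.8500
β = Cov / Var = 1.7575 / 1.8500 = 0.9500

0.95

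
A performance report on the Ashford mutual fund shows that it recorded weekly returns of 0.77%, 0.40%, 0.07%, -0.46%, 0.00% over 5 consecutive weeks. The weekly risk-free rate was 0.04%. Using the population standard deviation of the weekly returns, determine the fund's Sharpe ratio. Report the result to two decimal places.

Mean return μ = 0.780 / 5 = 0.1560%
Σ(r − μ)² = 0.8477; population σ = √(0.8477/5) = 0.4118%
Sharpe = (μ − rf) / σ = (0.1560 − 0.04) / 0.4118 = 0.1160 / 0.4118 = 0.2817

0.28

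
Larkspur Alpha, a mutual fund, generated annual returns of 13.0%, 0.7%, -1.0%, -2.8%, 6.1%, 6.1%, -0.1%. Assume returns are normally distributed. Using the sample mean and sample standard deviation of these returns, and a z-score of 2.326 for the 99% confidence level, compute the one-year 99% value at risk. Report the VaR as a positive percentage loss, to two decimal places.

r̄ = (13 + 0.7 − 1 − 2.8 + 6.1 + 6.1 − 0.1) / 7 = 22.00 / 7 = 3.1429%
Σ(r − r̄)² = (13 − 3.1429)² + (0.7 − 3.1429)² + … = 183.6171
σ = √[183.6171 / 6] = 5.5320%
VaR = −(r̄ − z·σ) = −(3.1429 − 2.326 × 5.5320) = −(-9.7245) = 9.7245%

9.72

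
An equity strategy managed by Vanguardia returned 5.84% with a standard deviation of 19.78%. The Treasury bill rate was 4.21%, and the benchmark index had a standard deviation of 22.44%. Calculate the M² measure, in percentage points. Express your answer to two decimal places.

6.06

Sharpe = (Rp − Rf) / σp = (5.84% − 4.21%) / 19.78% = 0.0824
M² = Rf + Sharpe × σm = 4.21% + 0.0824 × 22.44% = 6.0591%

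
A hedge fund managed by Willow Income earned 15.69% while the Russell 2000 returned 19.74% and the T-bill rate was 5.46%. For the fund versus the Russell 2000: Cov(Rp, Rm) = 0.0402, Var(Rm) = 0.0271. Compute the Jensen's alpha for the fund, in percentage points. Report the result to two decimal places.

β = Cov / Var = 0.0402 / 0.0271 = 1.4834
E[R] = Rf + β(Rm − Rf) = 5.46% + 1.4834 × (19.74% − 5.46%) = 26.6430%
α = Rp − E[R] = 15.69% − 26.6430% = -10.9530

-10.95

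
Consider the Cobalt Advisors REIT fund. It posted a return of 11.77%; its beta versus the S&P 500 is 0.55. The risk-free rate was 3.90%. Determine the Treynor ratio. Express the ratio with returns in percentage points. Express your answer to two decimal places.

Treynor = (Rp − Rf) / β = (11.77% − 3.90%) / 0.55 = 7.87 / 0.55 = 14.3091

14.31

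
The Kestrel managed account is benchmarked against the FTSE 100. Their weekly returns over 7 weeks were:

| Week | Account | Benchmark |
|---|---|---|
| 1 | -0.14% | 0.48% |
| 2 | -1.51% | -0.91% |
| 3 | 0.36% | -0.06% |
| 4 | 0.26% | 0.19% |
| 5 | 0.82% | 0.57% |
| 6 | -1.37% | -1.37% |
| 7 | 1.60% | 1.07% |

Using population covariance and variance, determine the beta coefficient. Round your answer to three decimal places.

r̄p = 0.0029%,  r̄m = -0.0043%
Cov = Σ(rp − r̄p)(rm − r̄m) / 7 = 0.7702
Var(rm) = Σ(rm − r̄m)² / 7 = 0.6350
β = Cov / Var = 0.7702 / 0.6350 = 1.2129

1.213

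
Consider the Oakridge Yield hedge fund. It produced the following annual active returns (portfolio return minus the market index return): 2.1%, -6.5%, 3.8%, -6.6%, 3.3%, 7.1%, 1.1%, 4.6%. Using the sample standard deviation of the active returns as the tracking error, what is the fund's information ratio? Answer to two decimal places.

Mean return r̄ = 8.90 / 8 = 1.1125%
Sample σ = √[Σ(r − r̄)² / 7] = √[178.4288 / 7] = √25.4898 = 5.0487%
IR = r̄ / tracking error = 1.1125 / 5.0487 = 0.2204

0.22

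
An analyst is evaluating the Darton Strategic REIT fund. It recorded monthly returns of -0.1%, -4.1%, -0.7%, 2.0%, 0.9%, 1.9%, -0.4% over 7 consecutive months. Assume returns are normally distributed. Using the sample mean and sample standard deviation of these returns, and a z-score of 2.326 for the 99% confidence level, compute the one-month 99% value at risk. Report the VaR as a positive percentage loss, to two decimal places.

μ = (-0.1 − 4.1 − 0.7 + 2 + 0.9 + 1.9 − 0.4) / 7 = -0.0714%
Sample std dev = √[25.8543 / 6] = 2.0758%
VaR = −(μ − z·σ) = −(-0.0714 − 2.326 × 2.0758) = −(-4.8997) = 4.8997%

4.90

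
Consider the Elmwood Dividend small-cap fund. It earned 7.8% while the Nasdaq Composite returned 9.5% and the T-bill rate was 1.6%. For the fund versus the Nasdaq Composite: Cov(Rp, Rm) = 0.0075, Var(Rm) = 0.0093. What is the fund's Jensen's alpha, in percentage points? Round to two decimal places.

β = Cov / Var = 0.0075 / 0.0093 = 0.8065
E[R] = Rf + β(Rm − Rf) = 1.6% + 0.8065 × (9.5% − 1.6%) = 7.9714%
α = Rp − E[R] = 7.8% − 7.9714% = -0.1714

-0.17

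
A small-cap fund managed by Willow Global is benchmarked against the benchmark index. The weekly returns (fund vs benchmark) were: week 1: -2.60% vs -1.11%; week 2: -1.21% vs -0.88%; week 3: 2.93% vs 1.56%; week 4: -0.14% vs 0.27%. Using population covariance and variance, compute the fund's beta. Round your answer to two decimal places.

r̄p = -0.2550%,  r̄m = -0.0400%
Cov = Σ(rp − r̄p)(rm − r̄m) / 4 = 2.1108
Var(rm) = Σ(rm − r̄m)² / 4 = 1.1267
β = Cov / Var = 2.1108 / 1.1267 = 1.8734

1.87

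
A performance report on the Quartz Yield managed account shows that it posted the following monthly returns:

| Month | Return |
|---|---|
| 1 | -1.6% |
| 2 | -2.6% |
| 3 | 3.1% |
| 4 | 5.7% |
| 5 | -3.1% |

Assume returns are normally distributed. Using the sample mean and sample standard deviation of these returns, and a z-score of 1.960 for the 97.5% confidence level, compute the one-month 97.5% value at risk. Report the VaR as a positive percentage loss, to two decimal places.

r̄ = (-1.6 − 2.6 + 3.1 + 5.7 − 3.1) / 5 = 0.3000%
Sample std dev = √[60.5800 / 4] = 3.8917%
VaR = −(r̄ − z·σ) = −(0.3000 − 1.960 × 3.8917) = −(-7.3277) = 7.3277%

7.33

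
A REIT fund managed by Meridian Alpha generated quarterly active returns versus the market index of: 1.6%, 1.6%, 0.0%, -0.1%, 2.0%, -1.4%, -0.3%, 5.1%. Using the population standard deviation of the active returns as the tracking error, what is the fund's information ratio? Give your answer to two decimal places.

0.57

Mean return μ = 8.50 / 8 = 1.0625%
Σ(r − μ)² = 28.1588; population σ = √(28.1588/8) = 1.8761%
IR = μ / tracking error = 1.0625 / 1.8761 = 0.5663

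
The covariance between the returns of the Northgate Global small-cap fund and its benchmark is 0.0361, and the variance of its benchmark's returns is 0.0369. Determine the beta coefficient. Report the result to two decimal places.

β = Cov(Rp, Rm) / Var(Rm) = 0.0361 / 0.0369 = 0.9783

0.98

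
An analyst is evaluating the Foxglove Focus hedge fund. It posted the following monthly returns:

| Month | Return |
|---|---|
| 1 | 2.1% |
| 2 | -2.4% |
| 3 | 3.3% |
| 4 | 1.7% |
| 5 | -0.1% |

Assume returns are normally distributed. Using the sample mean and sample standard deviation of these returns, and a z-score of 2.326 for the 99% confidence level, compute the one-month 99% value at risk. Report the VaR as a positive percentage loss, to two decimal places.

r̄ = (2.1 − 2.4 + 3.3 + 1.7 − 0.1) / 5 = 4.60 / 5 = 0.9200%
Sample std dev = √[19.7280 / 4] = 2.2208%
VaR = −(r̄ − z·σ) = −(0.9200 − 2.326 × 2.2208) = −(-4.2456) = 4.2456%

4.25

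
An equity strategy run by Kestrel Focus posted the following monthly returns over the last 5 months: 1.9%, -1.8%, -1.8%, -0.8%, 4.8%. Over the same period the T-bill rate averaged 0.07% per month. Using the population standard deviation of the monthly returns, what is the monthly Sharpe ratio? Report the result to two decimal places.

0.15

Mean return r̄ = 2.30 / 5 = 0.4600%
Population σ = √[Σ(r − r̄)² / 5] = √[32.7120 / 5] = √6.5424 = 2.5578%
Sharpe = (r̄ − rf) / σ = (0.4600 − 0.07) / 2.5578 = 0.3900 / 2.5578 = 0.1525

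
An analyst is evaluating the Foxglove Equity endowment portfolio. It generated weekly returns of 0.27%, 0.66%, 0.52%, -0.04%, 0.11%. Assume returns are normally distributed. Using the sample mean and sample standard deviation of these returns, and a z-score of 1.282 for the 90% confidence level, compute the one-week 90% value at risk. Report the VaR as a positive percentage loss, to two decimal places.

0.06

r̄ = (0.27 + 0.66 + 0.52 − 0.04 + 0.11) / 5 = 1.520 / 5 = 0.3040%
Sample std dev = √[0.3305 / 4] = 0.2874%
VaR = −(r̄ − z·σ) = −(0.3040 − 1.282 × 0.2874) = −(-0.0644) = 0.0644%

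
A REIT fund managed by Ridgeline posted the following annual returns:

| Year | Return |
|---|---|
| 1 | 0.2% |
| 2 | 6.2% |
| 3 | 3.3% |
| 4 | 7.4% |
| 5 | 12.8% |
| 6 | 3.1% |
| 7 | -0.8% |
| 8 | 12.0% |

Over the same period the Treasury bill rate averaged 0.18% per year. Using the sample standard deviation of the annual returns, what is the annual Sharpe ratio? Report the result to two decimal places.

1.06

r̄ = (0.2 + 6.2 + 3.3 + 7.4 + 12.8 + 3.1 − 0.8 + 12) / 8 = 44.20 / 8 = 5.5250%
Σ(r − r̄)² = 178.0150; sample σ = √(178.0150/7) = 5.0429%
Sharpe = (r̄ − rf) / σ = (5.5250 − 0.18) / 5.0429 = 5.3450 / 5.0429 = 1.0599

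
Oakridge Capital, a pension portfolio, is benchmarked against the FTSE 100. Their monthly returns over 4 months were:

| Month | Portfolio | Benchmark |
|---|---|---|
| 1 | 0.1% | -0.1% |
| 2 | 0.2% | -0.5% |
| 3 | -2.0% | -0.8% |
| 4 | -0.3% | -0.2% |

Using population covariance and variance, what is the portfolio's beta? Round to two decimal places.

r̄p = -0.5000%,  r̄m = -0.4000%
Cov = Σ(rp − r̄p)(rm − r̄m) / 4 = 0.1875
Var(rm) = Σ(rm − r̄m)² / 4 = 0.0750
β = Cov / Var = 0.1875 / 0.0750 = 2.5000

2.50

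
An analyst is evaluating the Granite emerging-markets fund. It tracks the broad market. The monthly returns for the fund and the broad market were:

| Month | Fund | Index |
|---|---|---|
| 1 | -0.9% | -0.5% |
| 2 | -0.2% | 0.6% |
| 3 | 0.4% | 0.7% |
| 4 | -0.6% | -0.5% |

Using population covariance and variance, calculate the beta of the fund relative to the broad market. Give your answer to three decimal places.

0.759

r̄p = -0.3250%,  r̄m = 0.0750%
Cov = Σ(rp − r̄p)(rm − r̄m) / 4 = 0.2519
Var(rm) = Σ(rm − r̄m)² / 4 = 0.3319
β = Cov / Var = 0.2519 / 0.3319 = 0.7590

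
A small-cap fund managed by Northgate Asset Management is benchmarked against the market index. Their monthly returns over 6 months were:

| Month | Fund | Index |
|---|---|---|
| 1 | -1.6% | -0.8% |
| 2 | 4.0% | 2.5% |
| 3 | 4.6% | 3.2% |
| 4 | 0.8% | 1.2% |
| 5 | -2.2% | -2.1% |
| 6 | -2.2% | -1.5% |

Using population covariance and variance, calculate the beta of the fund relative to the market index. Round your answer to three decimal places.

1.383

r̄p = 0.5667%,  r̄m = 0.4167%
Cov = Σ(rp − r̄p)(rm − r̄m) / 6 = 5.5772
Var(rm) = Σ(rm − r̄m)² / 6 = 4.0314
β = Cov / Var = 5.5772 / 4.0314 = 1.3834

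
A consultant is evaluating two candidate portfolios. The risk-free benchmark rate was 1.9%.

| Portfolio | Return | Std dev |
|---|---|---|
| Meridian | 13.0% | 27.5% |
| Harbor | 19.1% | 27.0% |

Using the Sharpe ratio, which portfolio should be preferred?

Harbor

Meridian: Sharpe ratio = (13.0% − 1.9%) / 27.5% = 0.404
Harbor: Sharpe ratio = (19.1% − 1.9%) / 27.0% = 0.637
Highest: Harbor (0.637).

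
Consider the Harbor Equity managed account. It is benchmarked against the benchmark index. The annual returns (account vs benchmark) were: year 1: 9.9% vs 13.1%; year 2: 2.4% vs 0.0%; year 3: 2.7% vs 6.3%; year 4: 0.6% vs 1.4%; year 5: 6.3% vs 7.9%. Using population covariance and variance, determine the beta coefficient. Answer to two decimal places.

r̄p = 4.3800%,  r̄m = 5.7400%
Cov = Σ(rp − r̄p)(rm − r̄m) / 5 = 14.3208
Var(rm) = Σ(rm − r̄m)² / 5 = 22.1864
β = Cov / Var = 14.3208 / 22.1864 = 0.6455

0.65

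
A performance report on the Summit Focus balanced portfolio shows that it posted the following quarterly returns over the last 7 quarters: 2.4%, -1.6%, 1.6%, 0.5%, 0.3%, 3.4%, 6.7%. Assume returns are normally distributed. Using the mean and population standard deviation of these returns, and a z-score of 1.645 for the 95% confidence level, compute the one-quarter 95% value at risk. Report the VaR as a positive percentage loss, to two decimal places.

2.15

r̄ = (2.4 − 1.6 + 1.6 + 0.5 + 0.3 + 3.4 + 6.7) / 7 = 13.30 / 7 = 1.9000%
Σ(r − r̄)² = 42.4000; population σ = √(42.4000/7) = 2.4611%
VaR = −(r̄ − z·σ) = −(1.9000 − 1.645 × 2.4611) = −(-2.1485) = 2.1485%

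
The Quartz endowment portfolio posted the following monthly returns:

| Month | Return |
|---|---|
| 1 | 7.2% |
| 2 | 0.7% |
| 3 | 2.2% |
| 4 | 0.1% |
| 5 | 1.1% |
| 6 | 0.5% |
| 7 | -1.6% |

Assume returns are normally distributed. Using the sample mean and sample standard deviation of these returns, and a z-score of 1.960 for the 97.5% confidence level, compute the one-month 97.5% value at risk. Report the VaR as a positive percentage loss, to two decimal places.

r̄ = (7.2 + 0.7 + 2.2 + 0.1 + 1.1 + 0.5 − 1.6) / 7 = 10.20 / 7 = 1.4571%
Σ(r − r̄)² = (7.2 − 1.4571)² + (0.7 − 1.4571)² + (2.2 − 1.4571)² + … = 46.3371
sample σ = √(46.3371 / 6) = √7.7229 = 2.7790%
VaR = −(r̄ − z·σ) = −(1.4571 − 1.960 × 2.7790) = −(-3.9897) = 3.9897%

3.99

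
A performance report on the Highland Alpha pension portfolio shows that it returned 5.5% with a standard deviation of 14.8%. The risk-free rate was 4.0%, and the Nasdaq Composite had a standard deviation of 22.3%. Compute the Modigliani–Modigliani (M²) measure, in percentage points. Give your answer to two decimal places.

6.26

Sharpe = (Rp − Rf) / σp = (5.5% − 4.0%) / 14.8% = 0.1014
M² = Rf + Sharpe × σm = 4.0% + 0.1014 × 22.3% = 6.2612%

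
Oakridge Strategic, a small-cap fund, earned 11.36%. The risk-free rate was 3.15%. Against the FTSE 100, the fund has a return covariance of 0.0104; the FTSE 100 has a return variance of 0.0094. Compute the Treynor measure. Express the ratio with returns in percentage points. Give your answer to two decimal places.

β = Cov / Var = 0.0104 / 0.0094 = 1.1064
Treynor = (Rp − Rf) / β = (11.36% − 3.15%) / 1.1064 = 8.21 / 1.1064 = 7.4205

7.42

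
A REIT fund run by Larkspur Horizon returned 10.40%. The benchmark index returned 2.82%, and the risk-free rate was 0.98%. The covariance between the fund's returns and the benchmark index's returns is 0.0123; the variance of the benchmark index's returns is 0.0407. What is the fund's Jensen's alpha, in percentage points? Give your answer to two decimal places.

8.86

β = Cov / Var = 0.0123 / 0.0407 = 0.3022
E[R] = Rf + β(Rm − Rf) = 0.98% + 0.3022 × (2.82% − 0.98%) = 1.5360%
α = Rp − E[R] = 10.40% − 1.5360% = 8.8640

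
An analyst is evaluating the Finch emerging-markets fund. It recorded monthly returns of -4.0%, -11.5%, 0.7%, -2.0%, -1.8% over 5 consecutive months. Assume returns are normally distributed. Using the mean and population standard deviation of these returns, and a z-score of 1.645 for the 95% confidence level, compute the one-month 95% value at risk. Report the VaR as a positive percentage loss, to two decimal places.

Mean return r̄ = -18.60 / 5 = -3.7200%
Population std dev = √[86.7880 / 5] = 4.1662%
VaR = −(r̄ − z·σ) = −(-3.7200 − 1.645 × 4.1662) = −(-10.5734) = 10.5734%

10.57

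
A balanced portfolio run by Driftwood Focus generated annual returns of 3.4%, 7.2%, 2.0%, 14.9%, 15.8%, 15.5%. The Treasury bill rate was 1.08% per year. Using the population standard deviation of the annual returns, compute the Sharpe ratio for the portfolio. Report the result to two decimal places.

1.50

r̄ = (3.4 + 7.2 + 2 + 14.9 + 15.8 + 15.5) / 6 = 58.80 / 6 = 9.8000%
Σ(r − r̄)² = (3.4 − 9.8000)² + (7.2 − 9.8000)² + (2 − 9.8000)² + … = 203.0600
population σ = √(203.0600 / 6) = √33.8433 = 5.8175%
Sharpe = (r̄ − rf) / σ = (9.8000 − 1.08) / 5.8175 = 8.7200 / 5.8175 = 1.4989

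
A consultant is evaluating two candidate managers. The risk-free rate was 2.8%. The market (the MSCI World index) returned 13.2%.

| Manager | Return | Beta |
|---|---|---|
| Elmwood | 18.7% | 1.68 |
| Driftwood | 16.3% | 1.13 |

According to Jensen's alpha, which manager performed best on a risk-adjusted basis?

Elmwood: α = 18.7% − [2.8% + 1.68 × (13.2% − 2.8%)] = -1.572
Driftwood: α = 16.3% − [2.8% + 1.13 × (13.2% − 2.8%)] = 1.748
Highest: Driftwood (1.748).

Driftwood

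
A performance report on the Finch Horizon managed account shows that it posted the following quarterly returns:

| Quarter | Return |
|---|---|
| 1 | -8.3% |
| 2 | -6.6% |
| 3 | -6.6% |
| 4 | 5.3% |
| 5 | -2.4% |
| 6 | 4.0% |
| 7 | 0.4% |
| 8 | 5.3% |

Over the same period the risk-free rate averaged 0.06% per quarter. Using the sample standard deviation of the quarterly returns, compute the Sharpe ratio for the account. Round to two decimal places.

-0.21

μ = (-8.3 − 6.6 − 6.6 + 5.3 − 2.4 + 4 + 0.4 + 5.3) / 8 = -8.90 / 8 = -1.1125%
Σ(r − μ)² = 224.2088; sample σ = √(224.2088/7) = 5.6595%
Sharpe = (μ − rf) / σ = (-1.1125 − 0.06) / 5.6595 = -1.1725 / 5.6595 = -0.2072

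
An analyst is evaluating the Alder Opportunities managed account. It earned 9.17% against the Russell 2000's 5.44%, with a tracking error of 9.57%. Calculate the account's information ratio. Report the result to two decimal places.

IR = (Rp − Rb) / TE = (9.17% − 5.44%) / 9.57% = 3.73% / 9.57% = 0.3898

0.39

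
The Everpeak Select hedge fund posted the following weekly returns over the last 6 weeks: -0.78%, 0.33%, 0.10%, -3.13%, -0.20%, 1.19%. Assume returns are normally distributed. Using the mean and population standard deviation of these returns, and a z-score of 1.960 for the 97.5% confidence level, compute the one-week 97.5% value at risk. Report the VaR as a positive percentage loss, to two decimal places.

3.06

Mean return μ = -2.490 / 6 = -0.4150%
Σ(r − μ)² = (-0.78 − (-0.4150))² + (0.33 − (-0.4150))² + (0.1 − (-0.4150))² + … = 10.9470
population σ = √(10.9470 / 6) = √1.8245 = 1.3507%
VaR = −(μ − z·σ) = −(-0.4150 − 1.960 × 1.3507) = −(-3.0624) = 3.0624%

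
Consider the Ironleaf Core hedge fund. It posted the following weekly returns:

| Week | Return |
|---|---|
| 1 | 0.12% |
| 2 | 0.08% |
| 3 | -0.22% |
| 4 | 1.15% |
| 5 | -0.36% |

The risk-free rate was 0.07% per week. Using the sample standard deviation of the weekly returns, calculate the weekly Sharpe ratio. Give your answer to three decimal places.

0.142

r̄ = (0.12 + 0.08 − 0.22 + 1.15 − 0.36) / 5 = 0.1540%
Sample σ = √[Σ(r − r̄)² / 4] = √[1.4027 / 4] = √0.3507 = 0.5922%
Sharpe = (r̄ − rf) / σ = (0.1540 − 0.07) / 0.5922 = 0.0840 / 0.5922 = 0.1418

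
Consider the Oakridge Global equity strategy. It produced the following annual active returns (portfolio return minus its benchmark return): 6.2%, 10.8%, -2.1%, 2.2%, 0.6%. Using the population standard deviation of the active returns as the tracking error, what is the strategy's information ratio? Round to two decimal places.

0.78

Mean return r̄ = 17.70 / 5 = 3.5400%
Σ(r − r̄)² = (6.2 − 3.5400)² + (10.8 − 3.5400)² + … = 102.0320
population σ = √(102.0320 / 5) = √20.4064 = 4.5173%
IR = r̄ / tracking error = 3.5400 / 4.5173 = 0.7837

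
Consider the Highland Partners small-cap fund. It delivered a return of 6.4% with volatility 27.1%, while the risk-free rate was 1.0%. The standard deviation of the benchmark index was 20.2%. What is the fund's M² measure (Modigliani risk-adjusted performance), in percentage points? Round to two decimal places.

5.03

Sharpe = (Rp − Rf) / σp = (6.4% − 1.0%) / 27.1% = 0.1993
M² = Rf + Sharpe × σm = 1.0% + 0.1993 × 20.2% = 5.0259%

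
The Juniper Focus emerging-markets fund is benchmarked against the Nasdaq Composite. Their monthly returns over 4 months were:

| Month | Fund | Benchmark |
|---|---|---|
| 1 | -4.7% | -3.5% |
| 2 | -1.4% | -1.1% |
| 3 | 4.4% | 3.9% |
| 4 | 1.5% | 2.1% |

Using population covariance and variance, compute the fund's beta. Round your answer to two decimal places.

1.18

r̄p = -0.0500%,  r̄m = 0.3500%
Cov = Σ(rp − r̄p)(rm − r̄m) / 4 = 9.5925
Var(rm) = Σ(rm − r̄m)² / 4 = 8.1475
β = Cov / Var = 9.5925 / 8.1475 = 1.1774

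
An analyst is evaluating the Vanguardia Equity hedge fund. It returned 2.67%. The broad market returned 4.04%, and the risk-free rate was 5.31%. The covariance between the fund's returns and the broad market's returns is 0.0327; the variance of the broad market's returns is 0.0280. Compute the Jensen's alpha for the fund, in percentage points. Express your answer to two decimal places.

β = Cov / Var = 0.0327 / 0.0280 = 1.1679
E[R] = Rf + β(Rm − Rf) = 5.31% + 1.1679 × (4.04% − 5.31%) = 3.8268%
α = Rp − E[R] = 2.67% − 3.8268% = -1.1568

-1.16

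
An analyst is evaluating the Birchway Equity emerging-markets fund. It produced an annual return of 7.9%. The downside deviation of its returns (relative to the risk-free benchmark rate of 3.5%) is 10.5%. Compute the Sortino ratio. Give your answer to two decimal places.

0.42

Sortino = (Rp − Rf) / σd = (7.9% − 3.5%) / 10.5% = 4.40% / 10.5% = 0.4190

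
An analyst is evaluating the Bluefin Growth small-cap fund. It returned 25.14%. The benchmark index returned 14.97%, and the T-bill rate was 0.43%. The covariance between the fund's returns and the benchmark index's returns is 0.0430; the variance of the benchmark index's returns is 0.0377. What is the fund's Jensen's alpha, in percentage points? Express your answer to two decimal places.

8.13

β = Cov / Var = 0.0430 / 0.0377 = 1.1406
E[R] = Rf + β(Rm − Rf) = 0.43% + 1.1406 × (14.97% − 0.43%) = 17.0143%
α = Rp − E[R] = 25.14% − 17.0143% = 8.1257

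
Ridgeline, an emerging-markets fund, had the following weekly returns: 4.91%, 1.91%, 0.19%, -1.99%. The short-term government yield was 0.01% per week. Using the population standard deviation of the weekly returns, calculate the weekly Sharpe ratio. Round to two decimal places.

0.49

r̄ = (4.91 + 1.91 + 0.19 − 1.99) / 4 = 5.020 / 4 = 1.2550%
Σ(r − r̄)² = (4.91 − 1.2550)² + (1.91 − 1.2550)² + (0.19 − 1.2550)² + … = 25.4523
σ = √[25.4523 / 4] = 2.5225%
Sharpe = (r̄ − rf) / σ = (1.2550 − 0.01) / 2.5225 = 1.2450 / 2.5225 = 0.4936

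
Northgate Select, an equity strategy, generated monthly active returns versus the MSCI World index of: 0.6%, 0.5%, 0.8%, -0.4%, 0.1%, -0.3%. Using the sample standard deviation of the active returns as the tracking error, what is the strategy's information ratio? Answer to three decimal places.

Mean return μ = 1.30 / 6 = 0.2167%
Σ(r − μ)² = (0.6 − 0.2167)² + (0.5 − 0.2167)² + (0.8 − 0.2167)² + … = 1.2283
σ = √[1.2283 / 5] = 0.4956%
IR = μ / tracking error = 0.2167 / 0.4956 = 0.4372

0.437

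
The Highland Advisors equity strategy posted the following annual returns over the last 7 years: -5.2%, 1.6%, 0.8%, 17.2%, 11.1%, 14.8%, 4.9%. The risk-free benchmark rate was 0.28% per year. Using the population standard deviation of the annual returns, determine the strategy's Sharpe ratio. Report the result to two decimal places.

μ = (-5.2 + 1.6 + 0.8 + 17.2 + 11.1 + 14.8 + 4.9) / 7 = 6.4571%
Population σ = √[Σ(r − μ)² / 7] = √[400.4771 / 7] = √57.2110 = 7.5638%
Sharpe = (μ − rf) / σ = (6.4571 − 0.28) / 7.5638 = 6.1771 / 7.5638 = 0.8167

0.82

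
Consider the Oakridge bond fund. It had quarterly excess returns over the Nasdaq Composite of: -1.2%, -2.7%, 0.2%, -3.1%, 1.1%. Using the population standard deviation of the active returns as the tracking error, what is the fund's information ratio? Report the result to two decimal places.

r̄ = (-1.2 − 2.7 + 0.2 − 3.1 + 1.1) / 5 = -1.1400%
Population σ = √[Σ(r − r̄)² / 5] = √[13.0920 / 5] = √2.6184 = 1.6181%
IR = r̄ / tracking error = -1.1400 / 1.6181 = -0.7045

-0.70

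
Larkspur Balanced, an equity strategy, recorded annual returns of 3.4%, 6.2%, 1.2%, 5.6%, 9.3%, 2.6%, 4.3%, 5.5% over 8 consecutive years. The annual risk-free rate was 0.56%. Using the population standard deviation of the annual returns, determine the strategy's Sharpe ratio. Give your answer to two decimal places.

Mean return r̄ = 38.10 / 8 = 4.7625%
Σ(r − r̄)² = (3.4 − 4.7625)² + (6.2 − 4.7625)² + … = 43.3388
σ = √[43.3388 / 8] = 2.3275%
Sharpe = (r̄ − rf) / σ = (4.7625 − 0.56) / 2.3275 = 4.2025 / 2.3275 = 1.8056

1.81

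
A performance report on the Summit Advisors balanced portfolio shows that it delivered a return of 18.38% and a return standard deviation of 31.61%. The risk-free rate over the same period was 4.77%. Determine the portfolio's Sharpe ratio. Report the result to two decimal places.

Sharpe = (Rp − Rf) / σp = (18.38% − 4.77%) / 31.61% = 13.61% / 31.61% = 0.4306

0.43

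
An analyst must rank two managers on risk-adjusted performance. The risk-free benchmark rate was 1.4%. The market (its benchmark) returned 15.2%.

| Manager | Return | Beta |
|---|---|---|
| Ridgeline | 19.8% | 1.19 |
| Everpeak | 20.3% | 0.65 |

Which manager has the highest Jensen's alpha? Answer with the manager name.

Everpeak

Ridgeline: α = 19.8% − [1.4% + 1.19 × (15.2% − 1.4%)] = 1.978
Everpeak: α = 20.3% − [1.4% + 0.65 × (15.2% − 1.4%)] = 9.930
Highest: Everpeak (9.930).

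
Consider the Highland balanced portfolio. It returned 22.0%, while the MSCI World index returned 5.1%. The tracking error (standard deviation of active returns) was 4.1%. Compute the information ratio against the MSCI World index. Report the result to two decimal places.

4.12

IR = (Rp − Rb) / TE = (22.0% − 5.1%) / 4.1% = 16.90% / 4.1% = 4.1220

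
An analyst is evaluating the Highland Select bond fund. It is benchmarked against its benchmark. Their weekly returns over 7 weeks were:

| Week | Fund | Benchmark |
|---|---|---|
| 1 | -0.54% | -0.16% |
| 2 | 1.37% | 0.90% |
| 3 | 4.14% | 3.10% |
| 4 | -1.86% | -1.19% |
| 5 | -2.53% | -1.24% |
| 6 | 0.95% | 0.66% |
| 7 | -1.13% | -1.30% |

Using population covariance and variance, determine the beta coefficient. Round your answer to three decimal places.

r̄p = 0.0571%,  r̄m = 0.1100%
Cov = Σ(rp − r̄p)(rm − r̄m) / 7 = 3.0794
Var(rm) = Σ(rm − r̄m)² / 7 = 2.2057
β = Cov / Var = 3.0794 / 2.2057 = 1.3961

1.396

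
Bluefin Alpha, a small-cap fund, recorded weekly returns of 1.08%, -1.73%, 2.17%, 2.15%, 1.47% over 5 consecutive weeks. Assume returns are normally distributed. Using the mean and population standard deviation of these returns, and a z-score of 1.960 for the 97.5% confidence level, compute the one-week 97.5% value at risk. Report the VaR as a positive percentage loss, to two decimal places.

Mean return μ = 5.140 / 5 = 1.0280%
Population std dev = √[10.3677 / 5] = 1.4400%
VaR = −(μ − z·σ) = −(1.0280 − 1.960 × 1.4400) = −(-1.7944) = 1.7944%

1.79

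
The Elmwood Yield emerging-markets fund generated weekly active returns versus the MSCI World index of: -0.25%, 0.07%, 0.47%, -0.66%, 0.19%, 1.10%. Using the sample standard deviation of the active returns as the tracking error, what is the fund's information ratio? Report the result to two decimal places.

μ = (-0.25 + 0.07 + 0.47 − 0.66 + 0.19 + 1.1) / 6 = 0.1533%
Σ(r − μ)² = 1.8289; sample σ = √(1.8289/5) = 0.6048%
IR = μ / tracking error = 0.1533 / 0.6048 = 0.2535

0.25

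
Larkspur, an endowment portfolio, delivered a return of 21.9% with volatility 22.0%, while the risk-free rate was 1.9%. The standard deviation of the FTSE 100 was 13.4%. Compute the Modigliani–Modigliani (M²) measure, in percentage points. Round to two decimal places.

14.08

Sharpe = (Rp − Rf) / σp = (21.9% − 1.9%) / 22.0% = 0.9091
M² = Rf + Sharpe × σm = 1.9% + 0.9091 × 13.4% = 14.0819%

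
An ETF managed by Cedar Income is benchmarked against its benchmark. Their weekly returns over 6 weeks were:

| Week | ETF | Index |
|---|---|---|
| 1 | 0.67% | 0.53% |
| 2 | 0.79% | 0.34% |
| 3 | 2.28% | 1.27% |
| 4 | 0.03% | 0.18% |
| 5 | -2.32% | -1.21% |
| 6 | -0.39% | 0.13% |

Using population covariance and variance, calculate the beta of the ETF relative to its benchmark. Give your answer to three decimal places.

r̄p = 0.1767%,  r̄m = 0.2067%
Cov = Σ(rp − r̄p)(rm − r̄m) / 6 = 1.0104
Var(rm) = Σ(rm − r̄m)² / 6 = 0.5444
β = Cov / Var = 1.0104 / 0.5444 = 1.8560

1.856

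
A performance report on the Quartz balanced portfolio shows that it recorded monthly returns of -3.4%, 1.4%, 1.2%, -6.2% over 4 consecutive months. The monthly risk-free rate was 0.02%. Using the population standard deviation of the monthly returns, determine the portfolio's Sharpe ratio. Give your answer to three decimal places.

r̄ = (-3.4 + 1.4 + 1.2 − 6.2) / 4 = -1.7500%
Σ(r − r̄)² = 41.1500; population σ = √(41.1500/4) = 3.2074%
Sharpe = (r̄ − rf) / σ = (-1.7500 − 0.02) / 3.2074 = -1.7700 / 3.2074 = -0.5518

-0.552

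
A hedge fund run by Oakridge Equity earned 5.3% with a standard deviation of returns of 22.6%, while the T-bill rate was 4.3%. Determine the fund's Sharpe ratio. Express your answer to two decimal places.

Sharpe = (Rp − Rf) / σp = (5.3% − 4.3%) / 22.6% = 1.00% / 22.6% = 0.0442

0.04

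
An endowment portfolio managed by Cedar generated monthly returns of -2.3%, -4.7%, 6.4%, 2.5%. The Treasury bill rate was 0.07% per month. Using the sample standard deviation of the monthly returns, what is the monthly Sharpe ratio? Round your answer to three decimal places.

r̄ = (-2.3 − 4.7 + 6.4 + 2.5) / 4 = 0.4750%
Σ(r − r̄)² = (-2.3 − 0.4750)² + (-4.7 − 0.4750)² + … = 73.6875
sample σ = √(73.6875 / 3) = √24.5625 = 4.9561%
Sharpe = (r̄ − rf) / σ = (0.4750 − 0.07) / 4.9561 = 0.4050 / 4.9561 = 0.0817

0.082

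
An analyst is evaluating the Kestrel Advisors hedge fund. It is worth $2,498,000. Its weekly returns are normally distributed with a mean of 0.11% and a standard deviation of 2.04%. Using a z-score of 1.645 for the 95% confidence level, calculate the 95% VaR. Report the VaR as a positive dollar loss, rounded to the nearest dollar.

Return at the 95% tail: μ − z·σ = 0.11% − 1.645 × 2.04% = 0.11 − 3.3558 = -3.2458%
VaR = −(-3.2458%) × $2,498,000 = 3.2458% × $2,498,000 = $81,080

$81,080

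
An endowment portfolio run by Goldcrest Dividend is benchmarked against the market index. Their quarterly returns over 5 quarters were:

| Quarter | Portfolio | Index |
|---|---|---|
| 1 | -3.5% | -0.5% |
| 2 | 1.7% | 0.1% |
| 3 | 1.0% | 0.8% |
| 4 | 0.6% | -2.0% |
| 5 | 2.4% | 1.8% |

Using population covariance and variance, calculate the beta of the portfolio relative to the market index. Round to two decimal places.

0.71

r̄p = 0.4400%,  r̄m = 0.0400%
Cov = Σ(rp − r̄p)(rm − r̄m) / 5 = 1.1504
Var(rm) = Σ(rm − r̄m)² / 5 = 1.6264
β = Cov / Var = 1.1504 / 1.6264 = 0.7073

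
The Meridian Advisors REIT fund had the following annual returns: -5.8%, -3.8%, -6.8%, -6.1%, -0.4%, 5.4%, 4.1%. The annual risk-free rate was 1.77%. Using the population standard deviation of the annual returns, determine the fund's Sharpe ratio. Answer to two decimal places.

-0.79

μ = (-5.8 − 3.8 − 6.8 − 6.1 − 0.4 + 5.4 + 4.1) / 7 = -1.9143%
Σ(r − μ)² = (-5.8 − (-1.9143))² + (-3.8 − (-1.9143))² + … = 152.0086
population σ = √(152.0086 / 7) = √21.7155 = 4.6600%
Sharpe = (μ − rf) / σ = (-1.9143 − 1.77) / 4.6600 = -3.6843 / 4.6600 = -0.7906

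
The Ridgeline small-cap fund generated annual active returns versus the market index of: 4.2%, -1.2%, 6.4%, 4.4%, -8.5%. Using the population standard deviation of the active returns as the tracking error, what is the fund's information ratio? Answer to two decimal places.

0.20

r̄ = (4.2 − 1.2 + 6.4 + 4.4 − 8.5) / 5 = 1.0600%
Σ(r − r̄)² = 146.0320; population σ = √(146.0320/5) = 5.4043%
IR = r̄ / tracking error = 1.0600 / 5.4043 = 0.1961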